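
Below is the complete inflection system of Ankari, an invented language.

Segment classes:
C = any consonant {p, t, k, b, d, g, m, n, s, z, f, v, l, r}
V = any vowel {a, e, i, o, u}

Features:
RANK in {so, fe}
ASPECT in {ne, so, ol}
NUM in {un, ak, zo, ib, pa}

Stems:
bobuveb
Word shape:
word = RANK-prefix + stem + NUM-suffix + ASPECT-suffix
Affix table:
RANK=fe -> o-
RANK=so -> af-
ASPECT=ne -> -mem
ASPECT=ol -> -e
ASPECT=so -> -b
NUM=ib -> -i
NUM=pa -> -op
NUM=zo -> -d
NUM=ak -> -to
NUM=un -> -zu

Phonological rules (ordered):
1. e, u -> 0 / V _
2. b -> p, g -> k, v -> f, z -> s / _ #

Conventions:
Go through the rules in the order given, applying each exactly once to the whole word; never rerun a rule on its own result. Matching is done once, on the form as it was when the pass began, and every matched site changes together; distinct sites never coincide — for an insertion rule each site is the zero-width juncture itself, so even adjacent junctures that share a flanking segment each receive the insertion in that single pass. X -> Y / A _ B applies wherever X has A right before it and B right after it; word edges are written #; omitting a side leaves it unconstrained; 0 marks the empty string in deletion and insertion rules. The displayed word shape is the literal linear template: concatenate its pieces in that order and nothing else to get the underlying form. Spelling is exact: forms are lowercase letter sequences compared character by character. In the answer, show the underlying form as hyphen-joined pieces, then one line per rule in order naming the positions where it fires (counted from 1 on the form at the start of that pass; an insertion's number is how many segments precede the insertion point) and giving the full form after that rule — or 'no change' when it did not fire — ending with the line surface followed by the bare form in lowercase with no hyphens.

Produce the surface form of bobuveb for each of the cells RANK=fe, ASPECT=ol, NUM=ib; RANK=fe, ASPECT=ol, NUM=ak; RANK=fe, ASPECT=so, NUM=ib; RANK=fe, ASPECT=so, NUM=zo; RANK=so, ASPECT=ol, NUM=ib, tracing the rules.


cell RANK=fe, ASPECT=ol, NUM=ib:
underlying: o-bobuveb-i-e
1. e, u -> 0 / V _: fires at position(s) 10: obobuvebi
2. b -> p, g -> k, v -> f, z -> s / _ #: no change
surface: obobuvebi

cell RANK=fe, ASPECT=ol, NUM=ak:
underlying: o-bobuveb-to-e
1. e, u -> 0 / V _: fires at position(s) 11: obobuvebto
2. b -> p, g -> k, v -> f, z -> s / _ #: no change
surface: obobuvebto

cell RANK=fe, ASPECT=so, NUM=ib:
underlying: o-bobuveb-i-b
1. e, u -> 0 / V _: no change
2. b -> p, g -> k, v -> f, z -> s / _ #: fires at position(s) 10: obobuvebip
surface: obobuvebip

cell RANK=fe, ASPECT=so, NUM=zo:
underlying: o-bobuveb-d-b
1. e, u -> 0 / V _: no change
2. b -> p, g -> k, v -> f, z -> s / _ #: fires at position(s) 10: obobuvebdp
surface: obobuvebdp

cell RANK=so, ASPECT=ol, NUM=ib:
underlying: af-bobuveb-i-e
1. e, u -> 0 / V _: fires at position(s) 11: afbobuvebi
2. b -> p, g -> k, v -> f, z -> s / _ #: no change
surface: afbobuvebi


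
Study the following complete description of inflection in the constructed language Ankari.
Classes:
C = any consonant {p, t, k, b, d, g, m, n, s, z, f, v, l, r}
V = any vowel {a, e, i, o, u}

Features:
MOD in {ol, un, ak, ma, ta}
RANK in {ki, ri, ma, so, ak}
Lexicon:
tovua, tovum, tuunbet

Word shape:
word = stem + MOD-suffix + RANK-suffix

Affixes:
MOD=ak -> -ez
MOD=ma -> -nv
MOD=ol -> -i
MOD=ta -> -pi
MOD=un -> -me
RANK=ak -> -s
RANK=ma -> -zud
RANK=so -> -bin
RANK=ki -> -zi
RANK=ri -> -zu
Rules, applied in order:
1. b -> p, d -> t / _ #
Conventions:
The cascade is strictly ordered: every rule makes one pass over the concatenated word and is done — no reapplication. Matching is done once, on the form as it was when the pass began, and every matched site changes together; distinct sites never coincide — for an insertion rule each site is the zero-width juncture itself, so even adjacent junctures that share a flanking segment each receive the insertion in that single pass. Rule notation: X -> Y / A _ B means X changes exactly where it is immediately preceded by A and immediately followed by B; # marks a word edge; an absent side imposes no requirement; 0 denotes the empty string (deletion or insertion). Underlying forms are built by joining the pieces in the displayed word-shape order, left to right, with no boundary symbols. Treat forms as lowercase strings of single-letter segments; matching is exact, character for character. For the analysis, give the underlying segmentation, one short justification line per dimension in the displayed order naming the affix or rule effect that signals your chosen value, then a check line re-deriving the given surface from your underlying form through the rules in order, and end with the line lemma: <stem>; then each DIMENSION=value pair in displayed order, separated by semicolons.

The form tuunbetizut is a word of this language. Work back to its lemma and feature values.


underlying: tuunbet-i-zud
MOD=ol - signalled by the affix -i
RANK=ma - signalled by the affix -zud
check: tuunbetizud -> tuunbetizut
lemma: tuunbet; MOD=ol; RANK=ma


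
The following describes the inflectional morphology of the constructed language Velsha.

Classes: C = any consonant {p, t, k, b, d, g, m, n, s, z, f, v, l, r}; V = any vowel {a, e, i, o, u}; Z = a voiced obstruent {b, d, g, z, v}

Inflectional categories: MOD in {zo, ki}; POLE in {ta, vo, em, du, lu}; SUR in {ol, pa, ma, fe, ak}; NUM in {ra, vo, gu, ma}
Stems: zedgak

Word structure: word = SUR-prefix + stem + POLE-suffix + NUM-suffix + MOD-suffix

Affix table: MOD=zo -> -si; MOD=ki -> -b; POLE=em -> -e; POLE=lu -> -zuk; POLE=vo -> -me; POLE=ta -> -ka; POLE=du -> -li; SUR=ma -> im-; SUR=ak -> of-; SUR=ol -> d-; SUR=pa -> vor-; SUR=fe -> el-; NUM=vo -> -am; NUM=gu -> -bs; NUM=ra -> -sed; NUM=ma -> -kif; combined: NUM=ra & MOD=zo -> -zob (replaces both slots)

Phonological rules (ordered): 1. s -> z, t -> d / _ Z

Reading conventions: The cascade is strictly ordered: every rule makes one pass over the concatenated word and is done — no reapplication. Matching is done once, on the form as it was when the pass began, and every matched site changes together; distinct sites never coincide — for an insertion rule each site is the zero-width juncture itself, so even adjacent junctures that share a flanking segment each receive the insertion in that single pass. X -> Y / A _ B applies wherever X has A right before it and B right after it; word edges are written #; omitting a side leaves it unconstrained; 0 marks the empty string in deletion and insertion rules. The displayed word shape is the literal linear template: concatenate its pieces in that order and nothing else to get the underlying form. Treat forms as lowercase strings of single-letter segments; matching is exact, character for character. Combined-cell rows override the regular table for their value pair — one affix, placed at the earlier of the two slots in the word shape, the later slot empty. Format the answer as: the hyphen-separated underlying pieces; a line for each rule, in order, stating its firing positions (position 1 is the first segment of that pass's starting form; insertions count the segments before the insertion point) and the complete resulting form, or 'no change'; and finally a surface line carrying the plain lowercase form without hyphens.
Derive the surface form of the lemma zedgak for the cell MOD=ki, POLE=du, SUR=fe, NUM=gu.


underlying: el-zedgak-li-bs-b
1. s -> z, t -> d / _ Z: fires at position(s) 12: elzedgaklibzb
surface: elzedgaklibzb


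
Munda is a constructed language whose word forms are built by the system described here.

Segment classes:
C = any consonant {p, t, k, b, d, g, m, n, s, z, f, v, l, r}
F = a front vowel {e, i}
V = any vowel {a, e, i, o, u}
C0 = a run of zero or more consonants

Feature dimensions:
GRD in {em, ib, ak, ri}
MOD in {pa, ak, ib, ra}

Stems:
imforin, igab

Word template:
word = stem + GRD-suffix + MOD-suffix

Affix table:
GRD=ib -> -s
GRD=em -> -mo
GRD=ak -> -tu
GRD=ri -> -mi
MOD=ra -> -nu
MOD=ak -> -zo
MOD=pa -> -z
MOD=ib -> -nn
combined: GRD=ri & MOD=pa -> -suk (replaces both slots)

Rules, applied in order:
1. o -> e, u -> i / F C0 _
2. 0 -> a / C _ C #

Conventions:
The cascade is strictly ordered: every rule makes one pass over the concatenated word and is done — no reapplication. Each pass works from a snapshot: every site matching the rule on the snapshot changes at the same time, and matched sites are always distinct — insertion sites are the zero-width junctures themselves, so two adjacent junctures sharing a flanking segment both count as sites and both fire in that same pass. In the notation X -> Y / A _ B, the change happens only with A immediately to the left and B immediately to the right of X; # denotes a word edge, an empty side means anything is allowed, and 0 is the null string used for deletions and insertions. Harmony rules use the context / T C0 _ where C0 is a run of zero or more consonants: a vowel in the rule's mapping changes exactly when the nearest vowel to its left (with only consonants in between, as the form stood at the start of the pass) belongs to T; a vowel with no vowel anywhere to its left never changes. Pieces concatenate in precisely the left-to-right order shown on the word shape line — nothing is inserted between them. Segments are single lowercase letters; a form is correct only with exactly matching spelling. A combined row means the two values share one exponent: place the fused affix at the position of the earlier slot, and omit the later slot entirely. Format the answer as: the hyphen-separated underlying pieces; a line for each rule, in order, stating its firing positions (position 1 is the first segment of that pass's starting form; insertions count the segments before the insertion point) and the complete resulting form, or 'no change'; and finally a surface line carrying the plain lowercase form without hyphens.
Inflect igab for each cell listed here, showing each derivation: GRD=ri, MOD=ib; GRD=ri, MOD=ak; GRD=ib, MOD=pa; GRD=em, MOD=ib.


cell GRD=ri, MOD=ib:
underlying: igab-mi-nn
1. o -> e, u -> i / F C0 _: no change
2. 0 -> a / C _ C #: inserts after position(s) 7: igabminan
surface: igabminan

cell GRD=ri, MOD=ak:
underlying: igab-mi-zo
1. o -> e, u -> i / F C0 _: fires at position(s) 8: igabmize
2. 0 -> a / C _ C #: no change
surface: igabmize

cell GRD=ib, MOD=pa:
underlying: igab-s-z
1. o -> e, u -> i / F C0 _: no change
2. 0 -> a / C _ C #: inserts after position(s) 5: igabsaz
surface: igabsaz

cell GRD=em, MOD=ib:
underlying: igab-mo-nn
1. o -> e, u -> i / F C0 _: no change
2. 0 -> a / C _ C #: inserts after position(s) 7: igabmonan
surface: igabmonan


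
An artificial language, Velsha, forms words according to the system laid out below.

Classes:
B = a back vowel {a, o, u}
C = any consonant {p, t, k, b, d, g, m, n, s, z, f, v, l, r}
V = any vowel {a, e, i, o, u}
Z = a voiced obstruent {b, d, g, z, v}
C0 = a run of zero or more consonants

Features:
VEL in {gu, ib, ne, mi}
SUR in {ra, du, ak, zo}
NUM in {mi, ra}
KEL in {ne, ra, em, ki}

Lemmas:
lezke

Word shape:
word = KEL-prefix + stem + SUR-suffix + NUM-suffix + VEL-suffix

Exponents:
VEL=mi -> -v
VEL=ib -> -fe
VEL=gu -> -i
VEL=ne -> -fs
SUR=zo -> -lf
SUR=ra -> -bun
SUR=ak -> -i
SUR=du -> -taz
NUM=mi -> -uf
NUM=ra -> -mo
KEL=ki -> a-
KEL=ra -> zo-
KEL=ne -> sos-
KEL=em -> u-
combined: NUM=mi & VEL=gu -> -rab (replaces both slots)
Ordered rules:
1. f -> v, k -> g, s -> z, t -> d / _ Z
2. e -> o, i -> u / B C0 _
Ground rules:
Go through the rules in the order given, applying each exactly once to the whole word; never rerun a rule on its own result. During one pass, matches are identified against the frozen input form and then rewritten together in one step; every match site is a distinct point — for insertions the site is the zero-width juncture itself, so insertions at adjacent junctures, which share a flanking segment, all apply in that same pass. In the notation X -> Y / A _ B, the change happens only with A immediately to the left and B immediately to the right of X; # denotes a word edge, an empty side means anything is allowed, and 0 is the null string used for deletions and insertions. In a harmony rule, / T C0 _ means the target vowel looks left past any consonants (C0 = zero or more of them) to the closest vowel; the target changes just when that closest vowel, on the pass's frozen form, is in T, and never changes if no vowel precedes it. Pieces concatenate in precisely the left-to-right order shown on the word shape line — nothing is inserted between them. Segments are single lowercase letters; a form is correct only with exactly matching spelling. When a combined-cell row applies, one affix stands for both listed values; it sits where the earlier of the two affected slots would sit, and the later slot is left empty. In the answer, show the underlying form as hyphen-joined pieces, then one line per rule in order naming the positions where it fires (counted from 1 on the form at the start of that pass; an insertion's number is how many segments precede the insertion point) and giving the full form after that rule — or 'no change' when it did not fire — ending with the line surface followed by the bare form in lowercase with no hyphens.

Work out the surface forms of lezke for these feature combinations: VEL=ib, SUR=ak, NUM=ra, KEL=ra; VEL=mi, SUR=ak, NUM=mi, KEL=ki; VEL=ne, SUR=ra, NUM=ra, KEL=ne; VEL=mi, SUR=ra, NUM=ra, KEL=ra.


cell VEL=ib, SUR=ak, NUM=ra, KEL=ra:
underlying: zo-lezke-i-mo-fe
1. f -> v, k -> g, s -> z, t -> d / _ Z: no change
2. e -> o, i -> u / B C0 _: fires at position(s) 4, 12: zolozkeimofo
surface: zolozkeimofo

cell VEL=mi, SUR=ak, NUM=mi, KEL=ki:
underlying: a-lezke-i-uf-v
1. f -> v, k -> g, s -> z, t -> d / _ Z: fires at position(s) 9: alezkeiuvv
2. e -> o, i -> u / B C0 _: fires at position(s) 3: alozkeiuvv
surface: alozkeiuvv

cell VEL=ne, SUR=ra, NUM=ra, KEL=ne:
underlying: sos-lezke-bun-mo-fs
1. f -> v, k -> g, s -> z, t -> d / _ Z: no change
2. e -> o, i -> u / B C0 _: fires at position(s) 5: soslozkebunmofs
surface: soslozkebunmofs

cell VEL=mi, SUR=ra, NUM=ra, KEL=ra:
underlying: zo-lezke-bun-mo-v
1. f -> v, k -> g, s -> z, t -> d / _ Z: no change
2. e -> o, i -> u / B C0 _: fires at position(s) 4: zolozkebunmov
surface: zolozkebunmov


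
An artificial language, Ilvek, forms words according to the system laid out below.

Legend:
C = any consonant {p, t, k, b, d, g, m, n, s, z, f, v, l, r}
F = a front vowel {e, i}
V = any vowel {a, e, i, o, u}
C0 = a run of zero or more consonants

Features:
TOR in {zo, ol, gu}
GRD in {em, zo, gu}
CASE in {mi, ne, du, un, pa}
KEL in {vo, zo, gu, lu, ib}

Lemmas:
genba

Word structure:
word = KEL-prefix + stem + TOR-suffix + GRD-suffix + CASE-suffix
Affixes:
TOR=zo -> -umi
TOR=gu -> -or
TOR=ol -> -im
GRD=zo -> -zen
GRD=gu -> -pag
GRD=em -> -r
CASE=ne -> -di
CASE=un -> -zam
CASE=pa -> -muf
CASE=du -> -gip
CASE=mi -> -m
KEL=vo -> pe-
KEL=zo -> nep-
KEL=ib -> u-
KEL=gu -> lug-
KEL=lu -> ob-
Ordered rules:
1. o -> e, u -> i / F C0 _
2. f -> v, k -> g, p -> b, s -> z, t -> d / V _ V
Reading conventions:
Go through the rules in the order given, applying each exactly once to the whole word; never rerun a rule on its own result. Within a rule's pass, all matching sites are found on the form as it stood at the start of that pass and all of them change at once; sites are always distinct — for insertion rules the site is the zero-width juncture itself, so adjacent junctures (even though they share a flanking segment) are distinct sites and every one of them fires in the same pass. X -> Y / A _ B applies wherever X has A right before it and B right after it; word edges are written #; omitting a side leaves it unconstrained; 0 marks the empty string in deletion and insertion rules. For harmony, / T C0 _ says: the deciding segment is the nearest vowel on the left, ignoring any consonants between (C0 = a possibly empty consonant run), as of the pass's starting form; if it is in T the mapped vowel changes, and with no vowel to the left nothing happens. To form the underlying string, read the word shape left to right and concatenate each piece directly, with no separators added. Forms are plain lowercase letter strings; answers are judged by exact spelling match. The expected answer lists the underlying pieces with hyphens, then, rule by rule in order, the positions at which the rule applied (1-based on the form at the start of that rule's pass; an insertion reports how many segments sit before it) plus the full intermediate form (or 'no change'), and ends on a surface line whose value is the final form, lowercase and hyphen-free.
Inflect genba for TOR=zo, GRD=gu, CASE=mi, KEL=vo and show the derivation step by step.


underlying: pe-genba-umi-pag-m
1. o -> e, u -> i / F C0 _: no change
2. f -> v, k -> g, p -> b, s -> z, t -> d / V _ V: fires at position(s) 11: pegenbaumibagm
surface: pegenbaumibagm


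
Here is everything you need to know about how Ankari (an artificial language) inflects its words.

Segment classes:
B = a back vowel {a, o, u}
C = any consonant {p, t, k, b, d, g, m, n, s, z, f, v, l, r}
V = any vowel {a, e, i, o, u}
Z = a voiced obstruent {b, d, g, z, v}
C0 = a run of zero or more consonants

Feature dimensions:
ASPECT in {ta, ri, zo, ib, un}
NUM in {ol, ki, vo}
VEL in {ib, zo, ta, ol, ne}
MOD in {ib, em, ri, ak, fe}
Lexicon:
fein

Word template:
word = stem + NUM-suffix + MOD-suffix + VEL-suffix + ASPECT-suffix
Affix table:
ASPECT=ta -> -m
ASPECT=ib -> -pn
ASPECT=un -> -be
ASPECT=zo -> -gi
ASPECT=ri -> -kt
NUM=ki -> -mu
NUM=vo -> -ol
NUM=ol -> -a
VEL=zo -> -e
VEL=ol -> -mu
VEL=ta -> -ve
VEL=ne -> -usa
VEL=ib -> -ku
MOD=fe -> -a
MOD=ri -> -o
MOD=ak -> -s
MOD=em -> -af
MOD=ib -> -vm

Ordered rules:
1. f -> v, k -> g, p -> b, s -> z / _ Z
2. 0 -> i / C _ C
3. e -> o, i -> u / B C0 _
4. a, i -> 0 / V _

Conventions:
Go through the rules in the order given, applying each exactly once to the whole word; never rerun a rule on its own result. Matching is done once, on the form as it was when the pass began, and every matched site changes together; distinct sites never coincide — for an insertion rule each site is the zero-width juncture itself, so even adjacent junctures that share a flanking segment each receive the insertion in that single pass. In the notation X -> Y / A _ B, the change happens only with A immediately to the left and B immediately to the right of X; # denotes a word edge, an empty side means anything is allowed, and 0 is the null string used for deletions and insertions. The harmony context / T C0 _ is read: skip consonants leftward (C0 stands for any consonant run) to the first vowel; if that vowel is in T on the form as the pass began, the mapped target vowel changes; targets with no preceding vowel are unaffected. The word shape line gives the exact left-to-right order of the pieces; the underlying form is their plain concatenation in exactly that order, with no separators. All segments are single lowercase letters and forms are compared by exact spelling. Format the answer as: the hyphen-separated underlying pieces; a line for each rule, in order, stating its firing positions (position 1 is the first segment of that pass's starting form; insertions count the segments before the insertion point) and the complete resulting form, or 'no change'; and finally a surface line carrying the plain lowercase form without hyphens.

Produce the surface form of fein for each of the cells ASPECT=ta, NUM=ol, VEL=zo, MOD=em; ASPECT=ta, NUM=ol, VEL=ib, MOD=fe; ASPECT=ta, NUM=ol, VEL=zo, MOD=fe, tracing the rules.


cell ASPECT=ta, NUM=ol, VEL=zo, MOD=em:
underlying: fein-a-af-e-m
1. f -> v, k -> g, p -> b, s -> z / _ Z: no change
2. 0 -> i / C _ C: no change
3. e -> o, i -> u / B C0 _: fires at position(s) 8: feinaafom
4. a, i -> 0 / V _: fires at position(s) 3, 6: fenafom
surface: fenafom

cell ASPECT=ta, NUM=ol, VEL=ib, MOD=fe:
underlying: fein-a-a-ku-m
1. f -> v, k -> g, p -> b, s -> z / _ Z: no change
2. 0 -> i / C _ C: no change
3. e -> o, i -> u / B C0 _: no change
4. a, i -> 0 / V _: fires at position(s) 3, 6: fenakum
surface: fenakum

cell ASPECT=ta, NUM=ol, VEL=zo, MOD=fe:
underlying: fein-a-a-e-m
1. f -> v, k -> g, p -> b, s -> z / _ Z: no change
2. 0 -> i / C _ C: no change
3. e -> o, i -> u / B C0 _: fires at position(s) 7: feinaaom
4. a, i -> 0 / V _: fires at position(s) 3, 6: fenaom
surface: fenaom


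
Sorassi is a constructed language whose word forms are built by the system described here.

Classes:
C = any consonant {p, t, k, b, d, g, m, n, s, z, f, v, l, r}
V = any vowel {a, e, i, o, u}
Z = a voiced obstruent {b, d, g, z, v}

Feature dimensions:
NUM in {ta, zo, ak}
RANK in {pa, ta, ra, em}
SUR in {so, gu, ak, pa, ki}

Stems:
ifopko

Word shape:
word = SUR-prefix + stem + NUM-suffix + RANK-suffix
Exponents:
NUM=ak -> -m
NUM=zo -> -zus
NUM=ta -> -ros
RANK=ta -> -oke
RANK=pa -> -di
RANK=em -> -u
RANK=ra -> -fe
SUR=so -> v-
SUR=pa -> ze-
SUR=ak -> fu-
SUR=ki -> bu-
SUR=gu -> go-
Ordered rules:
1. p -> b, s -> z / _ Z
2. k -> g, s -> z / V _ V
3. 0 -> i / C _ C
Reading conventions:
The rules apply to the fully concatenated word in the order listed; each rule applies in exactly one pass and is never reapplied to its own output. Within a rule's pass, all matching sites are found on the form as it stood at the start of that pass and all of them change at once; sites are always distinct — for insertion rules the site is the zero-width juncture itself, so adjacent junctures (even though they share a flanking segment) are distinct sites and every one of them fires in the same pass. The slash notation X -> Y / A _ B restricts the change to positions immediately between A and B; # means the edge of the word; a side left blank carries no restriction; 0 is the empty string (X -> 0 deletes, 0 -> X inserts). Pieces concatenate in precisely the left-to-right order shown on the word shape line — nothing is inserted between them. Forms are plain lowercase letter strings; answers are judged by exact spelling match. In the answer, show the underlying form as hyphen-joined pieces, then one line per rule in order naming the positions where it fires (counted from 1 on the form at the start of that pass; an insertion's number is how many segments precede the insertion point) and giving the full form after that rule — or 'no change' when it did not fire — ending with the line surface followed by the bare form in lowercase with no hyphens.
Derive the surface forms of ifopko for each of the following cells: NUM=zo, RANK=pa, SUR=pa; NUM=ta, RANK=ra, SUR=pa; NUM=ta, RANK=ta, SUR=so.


cell NUM=zo, RANK=pa, SUR=pa:
underlying: ze-ifopko-zus-di
1. p -> b, s -> z / _ Z: fires at position(s) 11: zeifopkozuzdi
2. k -> g, s -> z / V _ V: no change
3. 0 -> i / C _ C: inserts after position(s) 6, 11: zeifopikozuzidi
surface: zeifopikozuzidi

cell NUM=ta, RANK=ra, SUR=pa:
underlying: ze-ifopko-ros-fe
1. p -> b, s -> z / _ Z: no change
2. k -> g, s -> z / V _ V: no change
3. 0 -> i / C _ C: inserts after position(s) 6, 11: zeifopikorosife
surface: zeifopikorosife

cell NUM=ta, RANK=ta, SUR=so:
underlying: v-ifopko-ros-oke
1. p -> b, s -> z / _ Z: no change
2. k -> g, s -> z / V _ V: fires at position(s) 10, 12: vifopkorozoge
3. 0 -> i / C _ C: inserts after position(s) 5: vifopikorozoge
surface: vifopikorozoge


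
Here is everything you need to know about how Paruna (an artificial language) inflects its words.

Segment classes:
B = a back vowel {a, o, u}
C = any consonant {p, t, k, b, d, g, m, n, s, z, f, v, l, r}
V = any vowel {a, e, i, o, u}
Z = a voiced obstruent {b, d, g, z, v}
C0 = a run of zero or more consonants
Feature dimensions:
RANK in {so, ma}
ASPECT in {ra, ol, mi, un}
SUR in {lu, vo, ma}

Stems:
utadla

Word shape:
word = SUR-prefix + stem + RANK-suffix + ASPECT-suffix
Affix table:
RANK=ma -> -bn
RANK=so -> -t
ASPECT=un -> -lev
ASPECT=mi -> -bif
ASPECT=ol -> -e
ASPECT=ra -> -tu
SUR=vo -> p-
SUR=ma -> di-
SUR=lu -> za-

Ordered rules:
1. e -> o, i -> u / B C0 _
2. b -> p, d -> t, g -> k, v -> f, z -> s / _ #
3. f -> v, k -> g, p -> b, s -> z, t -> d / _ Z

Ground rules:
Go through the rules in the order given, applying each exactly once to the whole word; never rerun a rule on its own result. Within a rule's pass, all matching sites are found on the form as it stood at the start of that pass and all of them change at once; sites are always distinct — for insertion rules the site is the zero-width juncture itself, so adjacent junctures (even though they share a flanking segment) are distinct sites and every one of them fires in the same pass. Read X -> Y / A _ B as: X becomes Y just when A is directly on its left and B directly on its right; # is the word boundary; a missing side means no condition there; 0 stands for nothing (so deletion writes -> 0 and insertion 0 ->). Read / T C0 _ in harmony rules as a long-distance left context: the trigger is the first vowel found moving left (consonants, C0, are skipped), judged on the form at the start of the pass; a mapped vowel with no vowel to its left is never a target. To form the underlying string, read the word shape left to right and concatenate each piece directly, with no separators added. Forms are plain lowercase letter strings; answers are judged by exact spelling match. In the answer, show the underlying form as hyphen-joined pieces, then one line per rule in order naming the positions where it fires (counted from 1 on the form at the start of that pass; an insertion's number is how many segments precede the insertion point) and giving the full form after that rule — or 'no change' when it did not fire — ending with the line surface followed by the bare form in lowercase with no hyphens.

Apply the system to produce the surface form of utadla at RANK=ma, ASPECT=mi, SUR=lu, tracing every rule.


underlying: za-utadla-bn-bif
1. e -> o, i -> u / B C0 _: fires at position(s) 12: zautadlabnbuf
2. b -> p, d -> t, g -> k, v -> f, z -> s / _ #: no change
3. f -> v, k -> g, p -> b, s -> z, t -> d / _ Z: no change
surface: zautadlabnbuf


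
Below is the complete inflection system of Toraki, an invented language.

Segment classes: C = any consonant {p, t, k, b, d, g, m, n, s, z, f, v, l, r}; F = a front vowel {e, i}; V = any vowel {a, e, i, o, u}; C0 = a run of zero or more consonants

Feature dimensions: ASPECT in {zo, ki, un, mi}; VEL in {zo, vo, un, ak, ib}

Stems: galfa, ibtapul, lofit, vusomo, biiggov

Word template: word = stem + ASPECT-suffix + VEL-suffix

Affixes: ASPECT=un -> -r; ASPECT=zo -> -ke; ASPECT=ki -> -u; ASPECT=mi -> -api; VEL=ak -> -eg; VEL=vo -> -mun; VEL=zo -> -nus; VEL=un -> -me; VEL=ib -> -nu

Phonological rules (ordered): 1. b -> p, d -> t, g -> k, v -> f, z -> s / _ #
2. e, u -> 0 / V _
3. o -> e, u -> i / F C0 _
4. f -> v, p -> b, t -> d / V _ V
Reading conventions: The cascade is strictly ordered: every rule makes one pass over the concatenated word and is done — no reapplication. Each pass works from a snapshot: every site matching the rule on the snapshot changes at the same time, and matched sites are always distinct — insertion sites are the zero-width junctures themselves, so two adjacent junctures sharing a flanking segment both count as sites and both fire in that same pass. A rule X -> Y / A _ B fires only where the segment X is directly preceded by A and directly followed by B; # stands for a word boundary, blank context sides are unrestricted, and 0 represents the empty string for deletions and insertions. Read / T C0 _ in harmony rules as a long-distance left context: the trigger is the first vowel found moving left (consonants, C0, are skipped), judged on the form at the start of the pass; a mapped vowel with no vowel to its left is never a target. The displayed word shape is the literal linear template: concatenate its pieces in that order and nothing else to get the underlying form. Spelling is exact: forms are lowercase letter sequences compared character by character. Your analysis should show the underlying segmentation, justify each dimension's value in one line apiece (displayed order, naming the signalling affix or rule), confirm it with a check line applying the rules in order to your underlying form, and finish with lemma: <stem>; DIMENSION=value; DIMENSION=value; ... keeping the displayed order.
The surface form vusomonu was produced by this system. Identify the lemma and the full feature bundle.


underlying: vusomo-u-nu
ASPECT=ki - signalled by the affix -u
VEL=ib - signalled by the affix -nu
check: vusomounu -> vusomounu -> vusomonu -> vusomonu -> vusomonu
lemma: vusomo; ASPECT=ki; VEL=ib


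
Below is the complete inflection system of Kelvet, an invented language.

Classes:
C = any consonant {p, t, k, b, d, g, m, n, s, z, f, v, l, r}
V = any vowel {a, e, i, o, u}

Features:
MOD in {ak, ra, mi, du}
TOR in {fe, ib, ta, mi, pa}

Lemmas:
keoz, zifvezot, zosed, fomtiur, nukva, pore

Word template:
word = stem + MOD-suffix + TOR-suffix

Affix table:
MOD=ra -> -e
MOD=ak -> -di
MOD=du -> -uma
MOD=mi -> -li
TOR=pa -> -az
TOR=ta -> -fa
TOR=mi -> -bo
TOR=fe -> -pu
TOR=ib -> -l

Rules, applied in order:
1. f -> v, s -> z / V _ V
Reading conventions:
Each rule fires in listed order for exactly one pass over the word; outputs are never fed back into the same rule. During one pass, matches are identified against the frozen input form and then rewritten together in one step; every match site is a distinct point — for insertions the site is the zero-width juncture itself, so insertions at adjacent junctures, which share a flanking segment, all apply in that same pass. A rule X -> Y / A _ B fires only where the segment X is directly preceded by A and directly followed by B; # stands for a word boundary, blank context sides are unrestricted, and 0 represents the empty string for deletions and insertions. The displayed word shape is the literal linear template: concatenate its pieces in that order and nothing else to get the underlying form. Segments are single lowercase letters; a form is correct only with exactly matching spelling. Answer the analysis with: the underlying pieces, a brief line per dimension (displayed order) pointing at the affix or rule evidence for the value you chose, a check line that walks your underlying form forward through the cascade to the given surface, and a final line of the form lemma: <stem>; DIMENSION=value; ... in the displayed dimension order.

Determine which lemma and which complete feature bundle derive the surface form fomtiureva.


underlying: fomtiur-e-fa
MOD=ra - signalled by the affix -e
TOR=ta - signalled by the affix -fa
check: fomtiurefa -> fomtiureva
lemma: fomtiur; MOD=ra; TOR=ta


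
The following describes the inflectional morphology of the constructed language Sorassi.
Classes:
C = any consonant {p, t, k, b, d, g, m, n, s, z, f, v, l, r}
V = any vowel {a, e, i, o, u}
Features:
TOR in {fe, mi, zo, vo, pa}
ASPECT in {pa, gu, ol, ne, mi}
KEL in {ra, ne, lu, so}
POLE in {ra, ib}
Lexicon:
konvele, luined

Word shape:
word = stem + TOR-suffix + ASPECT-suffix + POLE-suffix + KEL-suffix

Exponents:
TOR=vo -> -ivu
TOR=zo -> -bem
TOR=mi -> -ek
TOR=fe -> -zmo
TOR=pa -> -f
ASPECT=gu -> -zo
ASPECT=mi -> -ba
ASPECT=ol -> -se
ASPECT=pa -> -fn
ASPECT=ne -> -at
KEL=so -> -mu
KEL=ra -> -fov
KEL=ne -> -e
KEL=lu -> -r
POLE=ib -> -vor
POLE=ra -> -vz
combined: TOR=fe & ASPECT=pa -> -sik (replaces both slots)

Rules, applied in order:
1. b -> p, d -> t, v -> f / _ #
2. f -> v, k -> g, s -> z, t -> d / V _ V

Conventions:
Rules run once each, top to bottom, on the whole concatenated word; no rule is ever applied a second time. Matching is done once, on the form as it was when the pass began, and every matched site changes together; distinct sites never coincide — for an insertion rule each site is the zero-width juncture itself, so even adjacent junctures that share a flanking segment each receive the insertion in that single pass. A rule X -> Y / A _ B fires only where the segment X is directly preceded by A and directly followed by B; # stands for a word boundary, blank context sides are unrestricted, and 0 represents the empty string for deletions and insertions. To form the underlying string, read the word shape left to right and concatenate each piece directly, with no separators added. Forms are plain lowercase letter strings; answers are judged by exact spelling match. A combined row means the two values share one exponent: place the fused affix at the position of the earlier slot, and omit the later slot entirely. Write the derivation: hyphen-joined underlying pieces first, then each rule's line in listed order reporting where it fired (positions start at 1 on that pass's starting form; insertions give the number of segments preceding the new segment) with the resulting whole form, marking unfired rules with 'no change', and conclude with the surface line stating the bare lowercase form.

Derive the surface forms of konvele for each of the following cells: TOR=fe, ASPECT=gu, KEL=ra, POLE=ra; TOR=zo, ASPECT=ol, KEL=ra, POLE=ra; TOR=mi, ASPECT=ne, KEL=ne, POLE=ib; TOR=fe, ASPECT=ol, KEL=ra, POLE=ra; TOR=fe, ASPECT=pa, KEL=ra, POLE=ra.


cell TOR=fe, ASPECT=gu, KEL=ra, POLE=ra:
underlying: konvele-zmo-zo-vz-fov
1. b -> p, d -> t, v -> f / _ #: fires at position(s) 17: konvelezmozovzfof
2. f -> v, k -> g, s -> z, t -> d / V _ V: no change
surface: konvelezmozovzfof

cell TOR=zo, ASPECT=ol, KEL=ra, POLE=ra:
underlying: konvele-bem-se-vz-fov
1. b -> p, d -> t, v -> f / _ #: fires at position(s) 17: konvelebemsevzfof
2. f -> v, k -> g, s -> z, t -> d / V _ V: no change
surface: konvelebemsevzfof

cell TOR=mi, ASPECT=ne, KEL=ne, POLE=ib:
underlying: konvele-ek-at-vor-e
1. b -> p, d -> t, v -> f / _ #: no change
2. f -> v, k -> g, s -> z, t -> d / V _ V: fires at position(s) 9: konveleegatvore
surface: konveleegatvore

cell TOR=fe, ASPECT=ol, KEL=ra, POLE=ra:
underlying: konvele-zmo-se-vz-fov
1. b -> p, d -> t, v -> f / _ #: fires at position(s) 17: konvelezmosevzfof
2. f -> v, k -> g, s -> z, t -> d / V _ V: fires at position(s) 11: konvelezmozevzfof
surface: konvelezmozevzfof

cell TOR=fe, ASPECT=pa, KEL=ra, POLE=ra:
underlying: konvele-sik-vz-fov
1. b -> p, d -> t, v -> f / _ #: fires at position(s) 15: konvelesikvzfof
2. f -> v, k -> g, s -> z, t -> d / V _ V: fires at position(s) 8: konvelezikvzfof
surface: konvelezikvzfof


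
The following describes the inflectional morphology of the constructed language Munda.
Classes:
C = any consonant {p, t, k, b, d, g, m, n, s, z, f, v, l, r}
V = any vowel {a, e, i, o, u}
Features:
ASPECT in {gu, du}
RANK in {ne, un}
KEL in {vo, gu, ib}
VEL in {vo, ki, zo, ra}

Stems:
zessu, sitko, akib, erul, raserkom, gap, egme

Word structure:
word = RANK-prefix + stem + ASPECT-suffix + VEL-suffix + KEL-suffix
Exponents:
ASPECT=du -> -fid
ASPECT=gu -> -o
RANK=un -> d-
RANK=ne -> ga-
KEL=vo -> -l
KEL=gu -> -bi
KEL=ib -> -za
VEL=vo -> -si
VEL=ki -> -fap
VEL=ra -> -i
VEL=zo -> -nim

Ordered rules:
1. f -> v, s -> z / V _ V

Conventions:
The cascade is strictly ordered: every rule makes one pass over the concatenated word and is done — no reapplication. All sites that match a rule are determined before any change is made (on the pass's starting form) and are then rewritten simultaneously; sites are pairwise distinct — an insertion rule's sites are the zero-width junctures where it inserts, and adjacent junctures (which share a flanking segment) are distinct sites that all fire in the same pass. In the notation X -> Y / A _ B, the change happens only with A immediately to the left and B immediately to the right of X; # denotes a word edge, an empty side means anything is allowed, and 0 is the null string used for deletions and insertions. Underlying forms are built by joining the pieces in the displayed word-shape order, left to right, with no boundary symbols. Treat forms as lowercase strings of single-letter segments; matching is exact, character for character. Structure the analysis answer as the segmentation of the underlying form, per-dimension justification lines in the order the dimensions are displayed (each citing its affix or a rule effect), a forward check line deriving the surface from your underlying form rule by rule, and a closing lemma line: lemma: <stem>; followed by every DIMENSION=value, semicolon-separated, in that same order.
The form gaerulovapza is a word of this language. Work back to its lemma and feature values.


underlying: ga-erul-o-fap-za
ASPECT=gu - signalled by the affix -o
RANK=ne - signalled by the affix ga-
KEL=ib - signalled by the affix -za
VEL=ki - signalled by the affix -fap
check: gaerulofapza -> gaerulovapza
lemma: erul; ASPECT=gu; RANK=ne; KEL=ib; VEL=ki


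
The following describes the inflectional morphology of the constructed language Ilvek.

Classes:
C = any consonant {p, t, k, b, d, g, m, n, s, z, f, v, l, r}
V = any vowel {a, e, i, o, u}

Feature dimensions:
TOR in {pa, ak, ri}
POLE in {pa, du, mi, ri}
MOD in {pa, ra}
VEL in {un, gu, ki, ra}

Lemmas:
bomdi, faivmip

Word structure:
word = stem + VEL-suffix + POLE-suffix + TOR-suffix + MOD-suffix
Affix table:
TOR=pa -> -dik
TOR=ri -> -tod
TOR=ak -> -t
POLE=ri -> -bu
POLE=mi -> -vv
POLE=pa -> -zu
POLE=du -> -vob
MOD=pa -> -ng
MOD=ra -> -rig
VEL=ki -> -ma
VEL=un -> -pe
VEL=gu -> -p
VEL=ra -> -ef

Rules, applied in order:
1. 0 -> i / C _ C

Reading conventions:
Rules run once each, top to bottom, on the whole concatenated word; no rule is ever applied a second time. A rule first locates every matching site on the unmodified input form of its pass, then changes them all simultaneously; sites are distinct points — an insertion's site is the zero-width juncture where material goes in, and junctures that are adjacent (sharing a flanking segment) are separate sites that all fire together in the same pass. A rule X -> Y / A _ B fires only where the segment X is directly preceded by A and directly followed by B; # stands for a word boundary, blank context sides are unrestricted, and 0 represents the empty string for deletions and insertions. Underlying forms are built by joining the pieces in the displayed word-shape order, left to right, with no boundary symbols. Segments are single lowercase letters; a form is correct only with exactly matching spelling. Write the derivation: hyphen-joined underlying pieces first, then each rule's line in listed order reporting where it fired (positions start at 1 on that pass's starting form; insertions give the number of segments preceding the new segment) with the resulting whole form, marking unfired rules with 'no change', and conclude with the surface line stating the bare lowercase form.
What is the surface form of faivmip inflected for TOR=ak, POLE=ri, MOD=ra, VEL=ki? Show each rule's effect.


underlying: faivmip-ma-bu-t-rig
1. 0 -> i / C _ C: inserts after position(s) 4, 7, 12: faivimipimabutirig
surface: faivimipimabutirig


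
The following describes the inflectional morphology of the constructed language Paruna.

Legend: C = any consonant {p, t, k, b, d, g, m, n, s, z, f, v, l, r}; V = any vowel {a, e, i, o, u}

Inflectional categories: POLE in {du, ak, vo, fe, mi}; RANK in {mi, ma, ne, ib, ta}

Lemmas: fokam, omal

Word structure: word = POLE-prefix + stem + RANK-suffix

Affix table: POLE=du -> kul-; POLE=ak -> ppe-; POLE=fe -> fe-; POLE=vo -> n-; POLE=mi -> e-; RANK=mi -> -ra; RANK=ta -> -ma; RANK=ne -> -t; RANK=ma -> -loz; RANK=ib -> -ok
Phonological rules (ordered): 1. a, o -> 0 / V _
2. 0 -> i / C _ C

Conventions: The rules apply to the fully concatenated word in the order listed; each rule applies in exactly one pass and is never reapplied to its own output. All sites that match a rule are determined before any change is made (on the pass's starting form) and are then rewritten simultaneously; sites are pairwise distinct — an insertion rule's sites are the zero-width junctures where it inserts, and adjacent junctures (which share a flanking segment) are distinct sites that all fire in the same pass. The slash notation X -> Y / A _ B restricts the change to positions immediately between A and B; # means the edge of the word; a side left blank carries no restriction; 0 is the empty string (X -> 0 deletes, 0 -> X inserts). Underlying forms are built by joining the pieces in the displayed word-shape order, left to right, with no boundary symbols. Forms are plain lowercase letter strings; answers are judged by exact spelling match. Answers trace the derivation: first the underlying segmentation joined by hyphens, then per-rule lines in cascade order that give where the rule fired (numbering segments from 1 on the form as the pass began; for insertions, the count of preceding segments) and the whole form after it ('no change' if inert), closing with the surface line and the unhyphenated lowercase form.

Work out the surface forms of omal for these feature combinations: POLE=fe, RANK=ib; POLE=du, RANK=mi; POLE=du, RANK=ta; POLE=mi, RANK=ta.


cell POLE=fe, RANK=ib:
underlying: fe-omal-ok
1. a, o -> 0 / V _: fires at position(s) 3: femalok
2. 0 -> i / C _ C: no change
surface: femalok

cell POLE=du, RANK=mi:
underlying: kul-omal-ra
1. a, o -> 0 / V _: no change
2. 0 -> i / C _ C: inserts after position(s) 7: kulomalira
surface: kulomalira

cell POLE=du, RANK=ta:
underlying: kul-omal-ma
1. a, o -> 0 / V _: no change
2. 0 -> i / C _ C: inserts after position(s) 7: kulomalima
surface: kulomalima

cell POLE=mi, RANK=ta:
underlying: e-omal-ma
1. a, o -> 0 / V _: fires at position(s) 2: emalma
2. 0 -> i / C _ C: inserts after position(s) 4: emalima
surface: emalima
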